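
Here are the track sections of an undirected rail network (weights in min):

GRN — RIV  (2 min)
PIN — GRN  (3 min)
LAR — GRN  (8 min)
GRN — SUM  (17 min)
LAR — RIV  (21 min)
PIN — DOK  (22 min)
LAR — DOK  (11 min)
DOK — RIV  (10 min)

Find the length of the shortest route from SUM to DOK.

Enumerating some paths:
SUM - GRN - RIV - DOK: 17+2+10 = 29
SUM - GRN - LAR - DOK: 17+8+11 = 36
SUM - GRN - PIN - DOK: 17+3+22 = 42
SUM - GRN - RIV - LAR - DOK: 17+2+21+11 = 51
The minimum is 29 min via SUM - GRN - RIV - DOK.

29 min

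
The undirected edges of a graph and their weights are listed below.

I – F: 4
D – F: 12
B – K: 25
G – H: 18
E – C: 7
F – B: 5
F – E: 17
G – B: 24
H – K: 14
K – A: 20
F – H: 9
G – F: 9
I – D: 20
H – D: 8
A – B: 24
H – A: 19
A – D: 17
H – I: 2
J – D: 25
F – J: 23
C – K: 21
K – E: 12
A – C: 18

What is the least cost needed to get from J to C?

47

Compare a few routes:
J → D → F → E → C: 25+12+17+7 = 61
J → D → A → C: 25+17+18 = 60
J → F → E → C: 23+17+7 = 47
Cheapest is J → F → E → C at 47.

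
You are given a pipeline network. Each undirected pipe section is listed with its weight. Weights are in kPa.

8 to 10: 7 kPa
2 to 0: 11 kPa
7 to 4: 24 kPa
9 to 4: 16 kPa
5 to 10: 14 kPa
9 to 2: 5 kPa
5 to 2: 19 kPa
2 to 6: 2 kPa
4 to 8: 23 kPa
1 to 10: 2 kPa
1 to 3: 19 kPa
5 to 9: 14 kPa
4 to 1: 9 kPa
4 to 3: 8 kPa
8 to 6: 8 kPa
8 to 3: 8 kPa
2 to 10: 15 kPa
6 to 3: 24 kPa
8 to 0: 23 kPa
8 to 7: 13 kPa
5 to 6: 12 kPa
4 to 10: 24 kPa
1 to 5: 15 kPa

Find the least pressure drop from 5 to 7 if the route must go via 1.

Best 5 to 1: 5 → 1 costing 15
Best 1 to 7: 1 → 10 → 8 → 7 costing 22
Total via 1: 15 + 22 = 37 kPa.

37 kPa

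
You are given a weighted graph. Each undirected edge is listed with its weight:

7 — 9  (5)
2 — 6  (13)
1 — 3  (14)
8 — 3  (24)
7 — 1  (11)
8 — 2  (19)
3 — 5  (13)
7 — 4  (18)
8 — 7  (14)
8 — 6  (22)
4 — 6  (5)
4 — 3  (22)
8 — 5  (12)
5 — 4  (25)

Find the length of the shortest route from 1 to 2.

44

Candidate routes:
1 - 3 - 4 - 6 - 2: 14+22+5+13 = 54
1 - 7 - 4 - 6 - 2: 11+18+5+13 = 47
1 - 7 - 8 - 2: 11+14+19 = 44
The minimum is 44 via 1 - 7 - 8 - 2.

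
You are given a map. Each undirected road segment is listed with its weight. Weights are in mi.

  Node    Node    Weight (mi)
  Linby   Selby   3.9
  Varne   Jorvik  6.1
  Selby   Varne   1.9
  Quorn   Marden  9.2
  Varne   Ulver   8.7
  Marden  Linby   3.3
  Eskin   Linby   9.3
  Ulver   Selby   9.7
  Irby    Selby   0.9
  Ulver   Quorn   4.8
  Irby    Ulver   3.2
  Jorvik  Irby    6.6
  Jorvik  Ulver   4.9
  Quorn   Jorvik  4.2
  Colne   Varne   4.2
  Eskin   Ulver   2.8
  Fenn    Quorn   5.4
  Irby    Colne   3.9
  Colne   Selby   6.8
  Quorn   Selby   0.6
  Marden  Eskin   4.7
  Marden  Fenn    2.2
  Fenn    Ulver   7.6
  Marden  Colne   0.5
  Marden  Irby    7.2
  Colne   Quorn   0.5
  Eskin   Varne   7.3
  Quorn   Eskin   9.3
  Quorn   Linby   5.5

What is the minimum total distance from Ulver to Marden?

5.7 mi

Compare a few routes:
Ulver → Quorn → Colne → Marden: 4.8+0.5+0.5 = 5.8
Ulver → Irby → Selby → Quorn → Colne → Marden: 3.2+0.9+0.6+0.5+0.5 = 5.7
The minimum is 5.7 mi via Ulver → Irby → Selby → Quorn → Colne → Marden.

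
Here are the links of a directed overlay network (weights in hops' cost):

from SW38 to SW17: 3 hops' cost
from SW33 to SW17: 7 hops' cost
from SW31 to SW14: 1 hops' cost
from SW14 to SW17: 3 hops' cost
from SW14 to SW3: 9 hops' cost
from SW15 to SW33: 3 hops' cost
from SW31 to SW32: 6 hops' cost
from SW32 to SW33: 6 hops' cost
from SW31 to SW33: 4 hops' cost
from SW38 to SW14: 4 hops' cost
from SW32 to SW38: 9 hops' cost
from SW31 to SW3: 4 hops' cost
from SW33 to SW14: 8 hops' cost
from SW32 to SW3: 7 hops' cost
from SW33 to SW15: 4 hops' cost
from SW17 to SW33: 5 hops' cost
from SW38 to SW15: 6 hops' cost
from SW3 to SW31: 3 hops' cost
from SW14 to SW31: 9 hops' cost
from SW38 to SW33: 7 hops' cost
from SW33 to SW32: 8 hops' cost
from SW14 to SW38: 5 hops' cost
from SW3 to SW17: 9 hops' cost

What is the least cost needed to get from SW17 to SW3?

20 hops' cost

Enumerating some paths:
SW17 - SW33 - SW32 - SW3: 5+8+7 = 20
SW17 - SW33 - SW14 - SW3: 5+8+9 = 22
SW17 - SW33 - SW14 - SW31 - SW32 - SW3: 5+8+9+6+7 = 35
SW17 - SW33 - SW14 - SW31 - SW3: 5+8+9+4 = 26
Cheapest is SW17 - SW33 - SW32 - SW3 at 20 hops' cost.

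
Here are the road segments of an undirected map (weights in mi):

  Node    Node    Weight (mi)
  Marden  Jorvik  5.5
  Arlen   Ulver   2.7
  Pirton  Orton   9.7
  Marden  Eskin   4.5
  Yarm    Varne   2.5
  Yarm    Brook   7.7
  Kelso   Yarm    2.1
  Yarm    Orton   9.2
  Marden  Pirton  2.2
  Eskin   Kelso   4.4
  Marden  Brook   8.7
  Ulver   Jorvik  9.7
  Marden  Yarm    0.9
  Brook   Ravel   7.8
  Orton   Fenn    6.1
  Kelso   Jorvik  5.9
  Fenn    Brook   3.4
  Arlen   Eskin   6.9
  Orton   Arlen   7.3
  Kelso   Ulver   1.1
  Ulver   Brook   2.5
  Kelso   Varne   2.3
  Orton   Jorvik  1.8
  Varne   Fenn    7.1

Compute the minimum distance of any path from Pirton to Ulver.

6.3 mi

Candidate routes:
Pirton–Marden–Yarm–Varne–Kelso–Ulver: 2.2+0.9+2.5+2.3+1.1 = 9
Pirton–Marden–Yarm–Kelso–Ulver: 2.2+0.9+2.1+1.1 = 6.3
The minimum is 6.3 mi via Pirton–Marden–Yarm–Kelso–Ulver.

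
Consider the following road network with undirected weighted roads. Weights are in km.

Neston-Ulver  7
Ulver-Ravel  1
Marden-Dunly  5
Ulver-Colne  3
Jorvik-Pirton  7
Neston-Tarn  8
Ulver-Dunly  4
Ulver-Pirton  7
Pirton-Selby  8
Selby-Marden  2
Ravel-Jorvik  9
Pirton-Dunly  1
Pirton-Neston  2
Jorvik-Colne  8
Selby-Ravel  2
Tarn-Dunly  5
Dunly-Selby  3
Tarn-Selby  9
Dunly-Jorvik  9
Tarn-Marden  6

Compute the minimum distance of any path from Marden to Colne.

Enumerating some paths:
Marden–Selby–Ravel–Ulver–Colne: 2+2+1+3 = 8
Marden–Selby–Dunly–Ulver–Colne: 2+3+4+3 = 12
The minimum is 8 km via Marden–Selby–Ravel–Ulver–Colne.

8 km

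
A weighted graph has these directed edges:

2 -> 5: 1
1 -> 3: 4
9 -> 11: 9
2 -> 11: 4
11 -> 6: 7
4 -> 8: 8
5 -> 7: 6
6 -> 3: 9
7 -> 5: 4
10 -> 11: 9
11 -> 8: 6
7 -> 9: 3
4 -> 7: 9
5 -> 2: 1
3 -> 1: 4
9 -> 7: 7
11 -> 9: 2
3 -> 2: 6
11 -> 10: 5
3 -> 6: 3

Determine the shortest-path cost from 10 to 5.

Candidate routes:
10–11–9–7–5: 9+2+7+4 = 22
10–11–6–3–2–5: 9+7+9+6+1 = 32
Cheapest is 10–11–9–7–5 at 22.

22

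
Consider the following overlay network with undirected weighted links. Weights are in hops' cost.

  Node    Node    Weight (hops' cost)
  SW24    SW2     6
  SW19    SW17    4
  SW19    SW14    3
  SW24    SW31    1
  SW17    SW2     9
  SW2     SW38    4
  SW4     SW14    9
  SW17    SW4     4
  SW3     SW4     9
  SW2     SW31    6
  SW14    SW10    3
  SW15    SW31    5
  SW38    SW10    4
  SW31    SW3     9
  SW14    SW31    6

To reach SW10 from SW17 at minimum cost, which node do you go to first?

Candidate routes:
SW17 → SW2 → SW38 → SW10: 9+4+4 = 17
SW17 → SW2 → SW31 → SW14 → SW10: 9+6+6+3 = 24
SW17 → SW4 → SW14 → SW10: 4+9+3 = 16
SW17 → SW19 → SW14 → SW10: 4+3+3 = 10
The minimum is 10 hops' cost via SW17 → SW19 → SW14 → SW10.
So from SW17 the first move is to SW19.

SW19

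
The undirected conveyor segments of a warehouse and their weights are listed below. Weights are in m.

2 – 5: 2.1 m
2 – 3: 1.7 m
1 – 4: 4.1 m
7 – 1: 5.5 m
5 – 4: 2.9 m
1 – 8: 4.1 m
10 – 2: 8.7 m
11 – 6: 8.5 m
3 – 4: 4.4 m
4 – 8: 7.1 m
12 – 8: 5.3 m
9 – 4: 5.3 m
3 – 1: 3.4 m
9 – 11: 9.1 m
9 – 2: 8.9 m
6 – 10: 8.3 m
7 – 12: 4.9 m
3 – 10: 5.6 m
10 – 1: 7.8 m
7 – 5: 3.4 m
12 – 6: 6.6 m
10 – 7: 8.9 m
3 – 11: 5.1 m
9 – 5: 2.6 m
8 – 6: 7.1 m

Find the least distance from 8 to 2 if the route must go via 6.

22.4 m

Shortest 8→6: 8–6 = 7.1
Best 6 to 2: 6–11–3–2 costing 15.3
Total via 6: 7.1 + 15.3 = 22.4 m.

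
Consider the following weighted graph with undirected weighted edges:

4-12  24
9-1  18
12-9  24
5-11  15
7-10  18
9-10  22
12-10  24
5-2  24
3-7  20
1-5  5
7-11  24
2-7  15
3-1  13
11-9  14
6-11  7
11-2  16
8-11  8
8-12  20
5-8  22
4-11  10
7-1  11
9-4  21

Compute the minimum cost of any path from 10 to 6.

Shortest distances from 10:
10: 0
7: 18  (via 10)
9: 22  (via 10)
12: 24  (via 10)
1: 29  (via 7)
2: 33  (via 7)
5: 34  (via 1)
11: 36  (via 9)
3: 38  (via 7)
4: 43  (via 9)
6: 43  (via 11)
Shortest route: 10 → 9 → 11 → 6 = 43.

43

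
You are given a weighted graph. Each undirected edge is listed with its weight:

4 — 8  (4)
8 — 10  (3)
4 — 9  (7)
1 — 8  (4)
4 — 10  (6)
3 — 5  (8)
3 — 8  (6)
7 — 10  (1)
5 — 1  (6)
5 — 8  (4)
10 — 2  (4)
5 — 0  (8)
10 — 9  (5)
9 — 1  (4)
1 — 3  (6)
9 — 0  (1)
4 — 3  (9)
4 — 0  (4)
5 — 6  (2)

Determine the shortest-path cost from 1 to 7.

Running Dijkstra from 1:
1: 0
8: 4  (via 1)
9: 4  (via 1)
0: 5  (via 9)
3: 6  (via 1)
5: 6  (via 1)
10: 7  (via 8)
4: 8  (via 8)
6: 8  (via 5)
7: 8  (via 10)
Shortest route: 1–8–10–7 = 8.

8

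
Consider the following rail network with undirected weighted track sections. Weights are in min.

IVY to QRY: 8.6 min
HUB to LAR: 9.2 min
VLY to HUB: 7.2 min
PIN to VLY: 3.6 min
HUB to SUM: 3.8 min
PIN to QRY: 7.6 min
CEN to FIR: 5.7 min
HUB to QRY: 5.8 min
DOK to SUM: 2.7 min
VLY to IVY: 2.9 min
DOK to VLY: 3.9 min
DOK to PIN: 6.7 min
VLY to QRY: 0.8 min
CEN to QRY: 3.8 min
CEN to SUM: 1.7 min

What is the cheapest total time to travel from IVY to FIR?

13.2 min

Shortest distances from IVY:
IVY: 0
VLY: 2.9  (via IVY)
QRY: 3.7  (via VLY)
PIN: 6.5  (via VLY)
DOK: 6.8  (via VLY)
CEN: 7.5  (via QRY)
SUM: 9.2  (via CEN)
HUB: 9.5  (via QRY)
FIR: 13.2  (via CEN)
Shortest route: IVY → VLY → QRY → CEN → FIR = 13.2 min.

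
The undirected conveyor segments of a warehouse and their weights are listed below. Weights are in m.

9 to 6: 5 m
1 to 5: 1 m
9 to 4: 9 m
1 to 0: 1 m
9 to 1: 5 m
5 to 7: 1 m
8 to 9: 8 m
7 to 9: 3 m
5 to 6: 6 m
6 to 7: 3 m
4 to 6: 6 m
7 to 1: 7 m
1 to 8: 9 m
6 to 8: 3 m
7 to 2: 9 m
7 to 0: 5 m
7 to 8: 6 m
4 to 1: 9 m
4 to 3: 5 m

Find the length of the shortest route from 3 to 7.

Enumerating some paths:
3 → 4 → 1 → 5 → 7: 5+9+1+1 = 16
3 → 4 → 6 → 5 → 7: 5+6+6+1 = 18
3 → 4 → 9 → 7: 5+9+3 = 17
3 → 4 → 6 → 7: 5+6+3 = 14
Cheapest is 3 → 4 → 6 → 7 at 14 m.

14 m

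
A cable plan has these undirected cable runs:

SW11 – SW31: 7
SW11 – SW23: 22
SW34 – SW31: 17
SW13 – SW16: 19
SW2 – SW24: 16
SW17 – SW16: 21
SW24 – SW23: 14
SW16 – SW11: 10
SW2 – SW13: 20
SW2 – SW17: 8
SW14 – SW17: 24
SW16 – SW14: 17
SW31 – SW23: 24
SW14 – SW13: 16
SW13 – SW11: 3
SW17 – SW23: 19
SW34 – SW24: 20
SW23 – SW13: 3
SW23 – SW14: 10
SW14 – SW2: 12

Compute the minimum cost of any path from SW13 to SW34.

27

Running Dijkstra from SW13:
SW13: 0
SW23: 3  (via SW13)
SW11: 3  (via SW13)
SW31: 10  (via SW11)
SW14: 13  (via SW23)
SW16: 13  (via SW11)
SW24: 17  (via SW23)
SW2: 20  (via SW13)
SW17: 22  (via SW23)
SW34: 27  (via SW31)
Shortest route: SW13 → SW11 → SW31 → SW34 = 27.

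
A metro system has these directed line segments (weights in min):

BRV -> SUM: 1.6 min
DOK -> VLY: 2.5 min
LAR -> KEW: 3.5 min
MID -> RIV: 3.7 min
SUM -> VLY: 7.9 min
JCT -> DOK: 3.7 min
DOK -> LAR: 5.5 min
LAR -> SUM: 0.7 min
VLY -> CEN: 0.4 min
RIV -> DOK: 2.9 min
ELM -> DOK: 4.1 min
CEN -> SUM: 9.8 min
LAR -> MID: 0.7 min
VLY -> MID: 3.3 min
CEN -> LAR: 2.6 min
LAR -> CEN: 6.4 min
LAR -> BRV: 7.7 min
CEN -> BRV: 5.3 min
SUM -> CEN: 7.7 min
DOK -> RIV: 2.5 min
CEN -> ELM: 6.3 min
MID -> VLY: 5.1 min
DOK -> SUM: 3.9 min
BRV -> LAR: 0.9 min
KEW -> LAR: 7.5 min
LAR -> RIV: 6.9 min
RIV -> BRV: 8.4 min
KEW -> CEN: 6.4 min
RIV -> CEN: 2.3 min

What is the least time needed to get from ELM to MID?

Enumerating some paths:
ELM → DOK → VLY → MID: 4.1+2.5+3.3 = 9.9
ELM → DOK → RIV → CEN → LAR → MID: 4.1+2.5+2.3+2.6+0.7 = 12.2
ELM → DOK → LAR → MID: 4.1+5.5+0.7 = 10.3
ELM → DOK → VLY → CEN → LAR → MID: 4.1+2.5+0.4+2.6+0.7 = 10.3
Cheapest is ELM → DOK → VLY → MID at 9.9 min.

9.9 min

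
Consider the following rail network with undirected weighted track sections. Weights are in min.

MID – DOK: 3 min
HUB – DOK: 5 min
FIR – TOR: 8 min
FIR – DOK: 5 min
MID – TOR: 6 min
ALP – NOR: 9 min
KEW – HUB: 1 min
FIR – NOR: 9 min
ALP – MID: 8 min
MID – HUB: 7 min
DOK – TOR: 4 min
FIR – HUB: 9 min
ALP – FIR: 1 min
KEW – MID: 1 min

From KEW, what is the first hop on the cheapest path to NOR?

Compare a few routes:
KEW → MID → DOK → FIR → NOR: 1+3+5+9 = 18
KEW → MID → DOK → FIR → ALP → NOR: 1+3+5+1+9 = 19
KEW → MID → ALP → FIR → NOR: 1+8+1+9 = 19
The minimum is 18 min via KEW → MID → DOK → FIR → NOR.
So from KEW the first move is to MID.

MID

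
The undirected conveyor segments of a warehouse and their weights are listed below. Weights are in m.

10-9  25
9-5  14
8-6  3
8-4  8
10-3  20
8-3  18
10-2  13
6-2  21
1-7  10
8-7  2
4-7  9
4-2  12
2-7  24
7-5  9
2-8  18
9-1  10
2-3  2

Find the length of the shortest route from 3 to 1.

30 m

Running Dijkstra from 3:
3: 0
2: 2  (via 3)
4: 14  (via 2)
10: 15  (via 2)
8: 18  (via 3)
7: 20  (via 8)
6: 21  (via 8)
5: 29  (via 7)
1: 30  (via 7)
Shortest route: 3–8–7–1 = 30 m.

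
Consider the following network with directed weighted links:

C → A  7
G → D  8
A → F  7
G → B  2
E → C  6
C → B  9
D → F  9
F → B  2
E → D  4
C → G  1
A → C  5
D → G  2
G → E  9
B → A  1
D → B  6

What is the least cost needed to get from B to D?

15

Compare a few routes:
B–A–C–G–D: 1+5+1+8 = 15
B–A–C–G–E–D: 1+5+1+9+4 = 20
Cheapest is B–A–C–G–D at 15.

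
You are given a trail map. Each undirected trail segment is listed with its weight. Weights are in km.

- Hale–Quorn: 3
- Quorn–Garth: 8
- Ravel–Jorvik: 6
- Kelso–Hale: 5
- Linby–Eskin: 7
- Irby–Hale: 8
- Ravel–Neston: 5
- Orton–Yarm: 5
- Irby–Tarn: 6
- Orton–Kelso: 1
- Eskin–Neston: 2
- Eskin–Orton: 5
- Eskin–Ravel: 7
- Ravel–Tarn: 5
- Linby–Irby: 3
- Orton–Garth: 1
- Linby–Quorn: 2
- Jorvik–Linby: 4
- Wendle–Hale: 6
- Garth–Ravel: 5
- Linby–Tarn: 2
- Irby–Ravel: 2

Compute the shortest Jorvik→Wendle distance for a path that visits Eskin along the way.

Shortest Jorvik→Eskin: Jorvik–Linby–Eskin = 11
Shortest Eskin→Wendle: Eskin–Orton–Kelso–Hale–Wendle = 17
Total via Eskin: 11 + 17 = 28 km.

28 km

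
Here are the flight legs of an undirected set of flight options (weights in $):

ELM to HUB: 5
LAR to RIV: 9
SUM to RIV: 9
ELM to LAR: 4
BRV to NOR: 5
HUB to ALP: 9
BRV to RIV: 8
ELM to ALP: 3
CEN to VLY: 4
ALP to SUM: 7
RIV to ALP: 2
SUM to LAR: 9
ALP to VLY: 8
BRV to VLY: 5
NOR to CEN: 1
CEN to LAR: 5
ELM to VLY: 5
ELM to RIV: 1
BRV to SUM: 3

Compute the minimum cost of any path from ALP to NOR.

$13

Settle nodes by increasing distance from ALP:
ALP: 0
RIV: 2  (via ALP)
ELM: 3  (via ALP)
LAR: 7  (via ELM)
SUM: 7  (via ALP)
VLY: 8  (via ALP)
HUB: 8  (via ELM)
BRV: 10  (via RIV)
CEN: 12  (via LAR)
NOR: 13  (via CEN)
Shortest route: ALP–ELM–LAR–CEN–NOR = $13.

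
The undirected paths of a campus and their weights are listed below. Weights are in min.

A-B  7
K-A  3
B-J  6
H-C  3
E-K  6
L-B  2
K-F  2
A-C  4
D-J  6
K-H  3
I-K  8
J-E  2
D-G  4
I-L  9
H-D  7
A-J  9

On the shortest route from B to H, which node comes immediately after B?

A

Compare a few routes:
B - A - K - H: 7+3+3 = 13
B - A - C - H: 7+4+3 = 14
B - J - E - K - H: 6+2+6+3 = 17
The minimum is 13 min via B - A - K - H.
So from B the first move is to A.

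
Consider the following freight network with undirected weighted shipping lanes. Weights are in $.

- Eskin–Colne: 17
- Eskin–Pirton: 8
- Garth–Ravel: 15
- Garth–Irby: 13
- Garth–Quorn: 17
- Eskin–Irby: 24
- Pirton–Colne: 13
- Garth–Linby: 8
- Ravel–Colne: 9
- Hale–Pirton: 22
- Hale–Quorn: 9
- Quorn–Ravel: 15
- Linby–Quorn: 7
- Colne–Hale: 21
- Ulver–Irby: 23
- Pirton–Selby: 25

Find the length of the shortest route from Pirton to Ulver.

$55

Compare a few routes:
Pirton → Colne → Eskin → Irby → Ulver: 13+17+24+23 = 77
Pirton → Eskin → Irby → Ulver: 8+24+23 = 55
Pirton → Hale → Quorn → Linby → Garth → Irby → Ulver: 22+9+7+8+13+23 = 82
Pirton → Colne → Ravel → Garth → Irby → Ulver: 13+9+15+13+23 = 73
Cheapest is Pirton → Eskin → Irby → Ulver at $55.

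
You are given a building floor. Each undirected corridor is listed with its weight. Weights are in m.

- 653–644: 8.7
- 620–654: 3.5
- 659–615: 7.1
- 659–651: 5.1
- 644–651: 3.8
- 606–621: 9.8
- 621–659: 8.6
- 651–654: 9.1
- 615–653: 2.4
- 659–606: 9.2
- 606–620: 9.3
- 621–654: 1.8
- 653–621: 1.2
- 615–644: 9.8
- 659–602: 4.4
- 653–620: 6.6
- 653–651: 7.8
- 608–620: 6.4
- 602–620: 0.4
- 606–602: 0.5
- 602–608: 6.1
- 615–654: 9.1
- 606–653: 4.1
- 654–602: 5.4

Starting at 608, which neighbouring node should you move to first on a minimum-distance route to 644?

Enumerating some paths:
608 → 620 → 602 → 659 → 651 → 644: 6.4+0.4+4.4+5.1+3.8 = 20.1
608 → 602 → 606 → 653 → 644: 6.1+0.5+4.1+8.7 = 19.4
The minimum is 19.4 m via 608 → 602 → 606 → 653 → 644.
So from 608 the first move is to 602.

602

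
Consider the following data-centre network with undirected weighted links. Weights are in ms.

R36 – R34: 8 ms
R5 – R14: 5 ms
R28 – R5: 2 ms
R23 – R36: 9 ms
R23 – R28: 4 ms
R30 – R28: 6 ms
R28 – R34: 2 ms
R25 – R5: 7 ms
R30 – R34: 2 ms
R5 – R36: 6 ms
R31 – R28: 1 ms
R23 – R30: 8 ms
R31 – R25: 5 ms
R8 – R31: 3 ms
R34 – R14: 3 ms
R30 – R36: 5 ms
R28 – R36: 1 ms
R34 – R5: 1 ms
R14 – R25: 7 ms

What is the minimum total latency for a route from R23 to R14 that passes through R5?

Shortest R23→R5: R23–R28–R5 = 6
Shortest R5→R14: R5–R34–R14 = 4
Total via R5: 6 + 4 = 10 ms.

10 ms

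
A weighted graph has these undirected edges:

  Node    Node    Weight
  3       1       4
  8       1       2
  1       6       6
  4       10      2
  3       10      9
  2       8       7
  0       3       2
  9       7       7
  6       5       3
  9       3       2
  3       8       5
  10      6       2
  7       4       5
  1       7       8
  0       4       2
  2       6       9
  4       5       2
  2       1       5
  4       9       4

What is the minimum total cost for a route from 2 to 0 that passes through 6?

Best 2 to 6: 2–6 costing 9
Best 6 to 0: 6–10–4–0 costing 6
Total via 6: 9 + 6 = 15.

15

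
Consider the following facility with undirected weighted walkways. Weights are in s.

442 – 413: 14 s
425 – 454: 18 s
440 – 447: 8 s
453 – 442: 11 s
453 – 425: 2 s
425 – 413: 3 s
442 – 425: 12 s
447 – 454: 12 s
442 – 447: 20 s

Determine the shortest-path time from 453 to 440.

39 s

Candidate routes:
453 → 442 → 447 → 440: 11+20+8 = 39
453 → 425 → 454 → 447 → 440: 2+18+12+8 = 40
453 → 425 → 442 → 447 → 440: 2+12+20+8 = 42
Cheapest is 453 → 442 → 447 → 440 at 39 s.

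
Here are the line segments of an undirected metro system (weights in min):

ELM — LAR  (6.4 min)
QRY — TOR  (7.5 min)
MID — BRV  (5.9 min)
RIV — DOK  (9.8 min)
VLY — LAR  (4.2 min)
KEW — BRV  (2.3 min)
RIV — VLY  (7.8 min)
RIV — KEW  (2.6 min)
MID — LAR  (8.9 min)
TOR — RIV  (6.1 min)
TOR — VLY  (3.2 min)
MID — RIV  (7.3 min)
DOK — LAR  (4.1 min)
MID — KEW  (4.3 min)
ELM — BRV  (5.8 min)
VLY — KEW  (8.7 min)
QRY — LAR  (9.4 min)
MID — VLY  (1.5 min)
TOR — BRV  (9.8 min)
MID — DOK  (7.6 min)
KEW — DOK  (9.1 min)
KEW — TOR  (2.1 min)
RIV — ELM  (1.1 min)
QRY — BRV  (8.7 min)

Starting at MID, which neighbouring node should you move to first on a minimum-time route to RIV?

KEW

Enumerating some paths:
MID - RIV: 7.3 = 7.3
MID - KEW - RIV: 4.3+2.6 = 6.9
Cheapest is MID - KEW - RIV at 6.9 min.
So from MID the first move is to KEW.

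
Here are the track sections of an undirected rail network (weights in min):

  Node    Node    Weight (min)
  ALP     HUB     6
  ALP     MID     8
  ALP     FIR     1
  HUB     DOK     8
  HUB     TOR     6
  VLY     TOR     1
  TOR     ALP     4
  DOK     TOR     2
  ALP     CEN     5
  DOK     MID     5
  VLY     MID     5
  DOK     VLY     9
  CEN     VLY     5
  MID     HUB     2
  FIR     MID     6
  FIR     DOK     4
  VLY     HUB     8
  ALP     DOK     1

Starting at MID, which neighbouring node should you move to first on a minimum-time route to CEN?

VLY

Enumerating some paths:
MID → FIR → ALP → CEN: 6+1+5 = 12
MID → VLY → CEN: 5+5 = 10
MID → DOK → ALP → CEN: 5+1+5 = 11
MID → ALP → CEN: 8+5 = 13
The minimum is 10 min via MID → VLY → CEN.
So from MID the first move is to VLY.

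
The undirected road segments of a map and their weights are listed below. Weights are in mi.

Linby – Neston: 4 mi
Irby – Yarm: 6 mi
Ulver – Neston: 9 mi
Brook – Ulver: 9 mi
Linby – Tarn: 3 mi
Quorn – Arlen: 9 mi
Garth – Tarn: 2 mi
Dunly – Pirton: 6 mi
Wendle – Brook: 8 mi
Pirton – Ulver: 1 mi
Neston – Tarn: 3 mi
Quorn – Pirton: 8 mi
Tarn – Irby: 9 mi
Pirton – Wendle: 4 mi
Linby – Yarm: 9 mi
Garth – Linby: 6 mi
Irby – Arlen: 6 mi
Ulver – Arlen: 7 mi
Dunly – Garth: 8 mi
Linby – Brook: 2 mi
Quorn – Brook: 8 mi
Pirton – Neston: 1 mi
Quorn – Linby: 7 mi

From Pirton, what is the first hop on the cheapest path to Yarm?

Neston

Compare a few routes:
Pirton → Neston → Tarn → Irby → Yarm: 1+3+9+6 = 19
Pirton → Neston → Tarn → Linby → Yarm: 1+3+3+9 = 16
Pirton → Neston → Linby → Yarm: 1+4+9 = 14
Pirton → Ulver → Arlen → Irby → Yarm: 1+7+6+6 = 20
The minimum is 14 mi via Pirton → Neston → Linby → Yarm.
So from Pirton the first move is to Neston.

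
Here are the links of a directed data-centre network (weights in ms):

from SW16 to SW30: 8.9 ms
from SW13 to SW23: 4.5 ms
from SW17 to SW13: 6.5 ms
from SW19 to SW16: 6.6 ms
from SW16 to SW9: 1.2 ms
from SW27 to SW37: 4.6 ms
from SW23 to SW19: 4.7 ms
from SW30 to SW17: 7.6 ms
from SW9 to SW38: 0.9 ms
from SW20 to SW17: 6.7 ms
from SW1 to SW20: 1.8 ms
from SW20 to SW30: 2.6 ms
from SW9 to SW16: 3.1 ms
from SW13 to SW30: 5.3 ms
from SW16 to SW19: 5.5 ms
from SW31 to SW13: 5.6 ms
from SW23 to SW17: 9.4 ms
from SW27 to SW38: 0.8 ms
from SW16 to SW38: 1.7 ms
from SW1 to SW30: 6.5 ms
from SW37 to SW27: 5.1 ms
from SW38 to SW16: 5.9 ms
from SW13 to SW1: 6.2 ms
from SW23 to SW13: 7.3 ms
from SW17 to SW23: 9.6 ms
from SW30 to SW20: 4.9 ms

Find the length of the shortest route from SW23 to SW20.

Settle nodes by increasing distance from SW23:
SW23: 0
SW19: 4.7  (via SW23)
SW13: 7.3  (via SW23)
SW17: 9.4  (via SW23)
SW16: 11.3  (via SW19)
SW9: 12.5  (via SW16)
SW30: 12.6  (via SW13)
SW38: 13  (via SW16)
SW1: 13.5  (via SW13)
SW20: 15.3  (via SW1)
Shortest route: SW23–SW13–SW1–SW20 = 15.3 ms.

15.3 ms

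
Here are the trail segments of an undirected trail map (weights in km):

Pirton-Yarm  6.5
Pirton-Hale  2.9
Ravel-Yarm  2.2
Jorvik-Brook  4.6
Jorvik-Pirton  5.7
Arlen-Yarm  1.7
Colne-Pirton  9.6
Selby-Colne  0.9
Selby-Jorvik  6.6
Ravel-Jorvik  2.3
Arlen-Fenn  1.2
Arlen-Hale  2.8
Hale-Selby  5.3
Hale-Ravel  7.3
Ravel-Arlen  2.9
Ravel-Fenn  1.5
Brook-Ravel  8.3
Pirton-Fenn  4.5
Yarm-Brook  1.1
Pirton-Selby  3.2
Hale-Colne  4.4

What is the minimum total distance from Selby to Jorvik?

6.6 km

Compare a few routes:
Selby - Pirton - Jorvik: 3.2+5.7 = 8.9
Selby - Hale - Arlen - Fenn - Ravel - Jorvik: 5.3+2.8+1.2+1.5+2.3 = 13.1
Selby - Jorvik: 6.6 = 6.6
Selby - Pirton - Fenn - Ravel - Jorvik: 3.2+4.5+1.5+2.3 = 11.5
The minimum is 6.6 km via Selby - Jorvik.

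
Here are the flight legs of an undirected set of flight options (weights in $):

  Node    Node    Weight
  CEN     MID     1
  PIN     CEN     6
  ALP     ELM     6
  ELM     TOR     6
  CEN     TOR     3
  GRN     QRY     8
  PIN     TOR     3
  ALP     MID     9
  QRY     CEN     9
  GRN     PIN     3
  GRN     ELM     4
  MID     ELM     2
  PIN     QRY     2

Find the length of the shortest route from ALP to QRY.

Enumerating some paths:
ALP–ELM–TOR–PIN–QRY: 6+6+3+2 = 17
ALP–ELM–MID–CEN–PIN–QRY: 6+2+1+6+2 = 17
ALP–ELM–GRN–PIN–QRY: 6+4+3+2 = 15
The minimum is $15 via ALP–ELM–GRN–PIN–QRY.

$15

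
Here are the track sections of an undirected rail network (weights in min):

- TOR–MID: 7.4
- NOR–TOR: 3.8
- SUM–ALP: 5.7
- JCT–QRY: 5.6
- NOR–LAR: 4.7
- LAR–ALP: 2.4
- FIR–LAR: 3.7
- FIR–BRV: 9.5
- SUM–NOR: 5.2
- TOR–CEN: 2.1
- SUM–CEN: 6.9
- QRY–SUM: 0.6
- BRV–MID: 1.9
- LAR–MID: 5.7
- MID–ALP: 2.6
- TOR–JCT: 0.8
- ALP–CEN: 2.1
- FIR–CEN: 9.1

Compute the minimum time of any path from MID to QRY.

8.9 min

Candidate routes:
MID → ALP → SUM → QRY: 2.6+5.7+0.6 = 8.9
MID → ALP → CEN → SUM → QRY: 2.6+2.1+6.9+0.6 = 12.2
Cheapest is MID → ALP → SUM → QRY at 8.9 min.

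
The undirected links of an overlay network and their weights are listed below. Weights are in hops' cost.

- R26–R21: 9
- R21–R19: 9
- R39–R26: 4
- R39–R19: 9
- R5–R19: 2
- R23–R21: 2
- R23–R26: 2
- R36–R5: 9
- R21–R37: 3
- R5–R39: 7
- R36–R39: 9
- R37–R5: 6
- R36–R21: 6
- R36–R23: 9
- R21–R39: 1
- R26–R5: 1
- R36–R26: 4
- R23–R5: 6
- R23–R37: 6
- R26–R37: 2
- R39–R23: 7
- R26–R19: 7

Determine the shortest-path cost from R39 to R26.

4 hops' cost

Candidate routes:
R39 - R26: 4 = 4
R39 - R21 - R23 - R26: 1+2+2 = 5
Cheapest is R39 - R26 at 4 hops' cost.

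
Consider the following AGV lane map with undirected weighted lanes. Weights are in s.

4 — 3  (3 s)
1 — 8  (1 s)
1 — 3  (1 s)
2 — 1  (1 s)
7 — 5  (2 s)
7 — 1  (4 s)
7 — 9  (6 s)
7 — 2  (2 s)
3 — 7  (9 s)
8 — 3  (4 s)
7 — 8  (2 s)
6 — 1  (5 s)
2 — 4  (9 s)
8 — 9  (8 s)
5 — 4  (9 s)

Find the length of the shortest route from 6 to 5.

10 s

Shortest distances from 6:
6: 0
1: 5  (via 6)
2: 6  (via 1)
3: 6  (via 1)
8: 6  (via 1)
7: 8  (via 2)
4: 9  (via 3)
5: 10  (via 7)
Shortest route: 6 → 1 → 2 → 7 → 5 = 10 s.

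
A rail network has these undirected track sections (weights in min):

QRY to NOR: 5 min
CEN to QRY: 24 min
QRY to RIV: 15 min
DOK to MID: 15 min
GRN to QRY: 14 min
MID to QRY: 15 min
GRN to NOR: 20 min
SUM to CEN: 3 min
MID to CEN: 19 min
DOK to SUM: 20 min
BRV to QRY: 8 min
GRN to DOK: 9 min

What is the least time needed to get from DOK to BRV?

Candidate routes:
DOK - GRN - QRY - BRV: 9+14+8 = 31
DOK - MID - QRY - BRV: 15+15+8 = 38
The minimum is 31 min via DOK - GRN - QRY - BRV.

31 min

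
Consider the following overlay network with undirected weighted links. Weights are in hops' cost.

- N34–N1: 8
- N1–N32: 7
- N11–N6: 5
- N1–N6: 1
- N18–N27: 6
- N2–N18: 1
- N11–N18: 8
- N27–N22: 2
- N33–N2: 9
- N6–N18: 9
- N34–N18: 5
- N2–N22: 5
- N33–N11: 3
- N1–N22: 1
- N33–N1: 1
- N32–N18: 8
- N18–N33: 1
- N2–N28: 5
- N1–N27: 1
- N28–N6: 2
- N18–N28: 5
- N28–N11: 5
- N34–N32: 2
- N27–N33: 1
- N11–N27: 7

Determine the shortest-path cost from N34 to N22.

8 hops' cost

Candidate routes:
N34–N18–N33–N27–N1–N22: 5+1+1+1+1 = 9
N34–N1–N22: 8+1 = 9
N34–N18–N33–N1–N22: 5+1+1+1 = 8
The minimum is 8 hops' cost via N34–N18–N33–N1–N22.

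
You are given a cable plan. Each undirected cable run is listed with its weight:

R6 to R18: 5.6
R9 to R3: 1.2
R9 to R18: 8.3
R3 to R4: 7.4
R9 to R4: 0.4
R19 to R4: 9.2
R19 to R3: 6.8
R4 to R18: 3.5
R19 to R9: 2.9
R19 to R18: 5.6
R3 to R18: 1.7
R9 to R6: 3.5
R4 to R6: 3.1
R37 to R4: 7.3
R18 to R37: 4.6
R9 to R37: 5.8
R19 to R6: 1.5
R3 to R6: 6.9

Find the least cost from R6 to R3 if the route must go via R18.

Shortest R6→R18: R6–R18 = 5.6
Best R18 to R3: R18–R3 costing 1.7
Total via R18: 5.6 + 1.7 = 7.3.

7.3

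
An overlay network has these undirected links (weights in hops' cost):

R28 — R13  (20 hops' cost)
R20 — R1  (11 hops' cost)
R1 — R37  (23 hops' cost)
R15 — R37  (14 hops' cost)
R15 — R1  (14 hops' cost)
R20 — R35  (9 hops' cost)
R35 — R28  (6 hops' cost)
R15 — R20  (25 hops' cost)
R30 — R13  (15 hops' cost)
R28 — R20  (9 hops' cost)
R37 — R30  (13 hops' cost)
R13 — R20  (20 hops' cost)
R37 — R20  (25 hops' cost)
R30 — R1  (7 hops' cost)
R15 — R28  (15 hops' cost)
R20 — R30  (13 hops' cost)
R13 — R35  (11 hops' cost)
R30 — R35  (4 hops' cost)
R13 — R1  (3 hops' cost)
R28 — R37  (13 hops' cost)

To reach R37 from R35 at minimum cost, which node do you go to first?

Enumerating some paths:
R35 - R30 - R37: 4+13 = 17
R35 - R28 - R37: 6+13 = 19
Cheapest is R35 - R30 - R37 at 17 hops' cost.
So from R35 the first move is to R30.

R30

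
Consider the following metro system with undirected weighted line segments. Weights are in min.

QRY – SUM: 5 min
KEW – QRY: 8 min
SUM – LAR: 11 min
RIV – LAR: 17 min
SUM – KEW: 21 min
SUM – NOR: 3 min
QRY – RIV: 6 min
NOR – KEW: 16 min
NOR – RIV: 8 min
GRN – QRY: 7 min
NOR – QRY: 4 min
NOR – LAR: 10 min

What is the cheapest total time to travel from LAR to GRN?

21 min

Shortest distances from LAR:
LAR: 0
NOR: 10  (via LAR)
SUM: 11  (via LAR)
QRY: 14  (via NOR)
RIV: 17  (via LAR)
GRN: 21  (via QRY)
Shortest route: LAR → NOR → QRY → GRN = 21 min.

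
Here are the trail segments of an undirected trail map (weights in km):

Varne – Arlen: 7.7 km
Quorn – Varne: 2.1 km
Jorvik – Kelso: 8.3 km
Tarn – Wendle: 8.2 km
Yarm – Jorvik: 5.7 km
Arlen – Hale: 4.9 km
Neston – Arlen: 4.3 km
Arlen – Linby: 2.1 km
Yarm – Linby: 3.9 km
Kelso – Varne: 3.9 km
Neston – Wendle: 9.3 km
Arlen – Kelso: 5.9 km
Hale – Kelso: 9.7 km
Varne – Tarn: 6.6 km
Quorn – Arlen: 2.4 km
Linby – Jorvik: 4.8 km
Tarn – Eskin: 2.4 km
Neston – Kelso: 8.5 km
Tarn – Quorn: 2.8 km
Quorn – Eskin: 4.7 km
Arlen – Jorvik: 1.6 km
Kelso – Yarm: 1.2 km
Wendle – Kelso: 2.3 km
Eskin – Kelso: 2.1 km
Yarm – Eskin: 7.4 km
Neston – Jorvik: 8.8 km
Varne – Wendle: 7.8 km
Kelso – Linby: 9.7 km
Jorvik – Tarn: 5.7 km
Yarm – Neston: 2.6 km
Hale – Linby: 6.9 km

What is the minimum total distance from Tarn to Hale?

Candidate routes:
Tarn–Jorvik–Arlen–Hale: 5.7+1.6+4.9 = 12.2
Tarn–Eskin–Kelso–Hale: 2.4+2.1+9.7 = 14.2
Tarn–Quorn–Arlen–Hale: 2.8+2.4+4.9 = 10.1
Tarn–Quorn–Arlen–Linby–Hale: 2.8+2.4+2.1+6.9 = 14.2
Cheapest is Tarn–Quorn–Arlen–Hale at 10.1 km.

10.1 km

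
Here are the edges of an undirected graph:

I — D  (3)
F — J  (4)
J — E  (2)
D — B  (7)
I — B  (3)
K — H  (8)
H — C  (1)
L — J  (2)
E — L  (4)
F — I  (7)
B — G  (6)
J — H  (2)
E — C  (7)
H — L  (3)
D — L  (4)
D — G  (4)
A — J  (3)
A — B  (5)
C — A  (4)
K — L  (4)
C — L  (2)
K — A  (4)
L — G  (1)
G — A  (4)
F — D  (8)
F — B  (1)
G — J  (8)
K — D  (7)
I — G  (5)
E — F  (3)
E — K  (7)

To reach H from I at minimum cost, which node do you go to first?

Enumerating some paths:
I - G - L - H: 5+1+3 = 9
I - D - L - C - H: 3+4+2+1 = 10
The minimum is 9 via I - G - L - H.
So from I the first move is to G.

G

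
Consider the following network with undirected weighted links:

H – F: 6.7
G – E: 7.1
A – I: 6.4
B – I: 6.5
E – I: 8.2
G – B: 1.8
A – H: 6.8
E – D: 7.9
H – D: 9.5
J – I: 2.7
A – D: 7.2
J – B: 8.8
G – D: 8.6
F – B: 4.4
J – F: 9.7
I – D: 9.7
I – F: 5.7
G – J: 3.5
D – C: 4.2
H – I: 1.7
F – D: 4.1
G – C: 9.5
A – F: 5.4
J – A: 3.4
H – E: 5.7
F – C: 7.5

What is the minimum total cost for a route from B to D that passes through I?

Shortest B→I: B–I = 6.5
Best I to D: I–D costing 9.7
Total via I: 6.5 + 9.7 = 16.2.

16.2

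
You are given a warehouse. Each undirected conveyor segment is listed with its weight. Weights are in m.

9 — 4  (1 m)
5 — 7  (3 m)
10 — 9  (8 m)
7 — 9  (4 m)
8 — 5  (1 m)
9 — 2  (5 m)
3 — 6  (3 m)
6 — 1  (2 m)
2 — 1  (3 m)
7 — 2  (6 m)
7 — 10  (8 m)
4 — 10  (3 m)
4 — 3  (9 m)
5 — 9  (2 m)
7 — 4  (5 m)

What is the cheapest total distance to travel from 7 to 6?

11 m

Compare a few routes:
7 - 9 - 2 - 1 - 6: 4+5+3+2 = 14
7 - 2 - 1 - 6: 6+3+2 = 11
7 - 5 - 9 - 2 - 1 - 6: 3+2+5+3+2 = 15
The minimum is 11 m via 7 - 2 - 1 - 6.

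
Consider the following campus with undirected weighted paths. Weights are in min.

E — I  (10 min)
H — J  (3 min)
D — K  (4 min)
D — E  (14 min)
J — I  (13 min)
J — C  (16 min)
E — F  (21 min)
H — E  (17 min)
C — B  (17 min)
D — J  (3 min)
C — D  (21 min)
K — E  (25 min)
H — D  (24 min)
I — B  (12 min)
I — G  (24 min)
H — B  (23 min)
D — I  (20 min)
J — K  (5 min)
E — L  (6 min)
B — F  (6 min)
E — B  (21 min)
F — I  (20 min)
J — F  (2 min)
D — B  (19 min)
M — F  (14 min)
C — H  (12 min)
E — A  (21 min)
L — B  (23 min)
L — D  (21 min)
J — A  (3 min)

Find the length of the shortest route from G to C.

Candidate routes:
G - I - J - H - C: 24+13+3+12 = 52
G - I - J - C: 24+13+16 = 53
G - I - B - C: 24+12+17 = 53
G - I - B - F - J - H - C: 24+12+6+2+3+12 = 59
The minimum is 52 min via G - I - J - H - C.

52 min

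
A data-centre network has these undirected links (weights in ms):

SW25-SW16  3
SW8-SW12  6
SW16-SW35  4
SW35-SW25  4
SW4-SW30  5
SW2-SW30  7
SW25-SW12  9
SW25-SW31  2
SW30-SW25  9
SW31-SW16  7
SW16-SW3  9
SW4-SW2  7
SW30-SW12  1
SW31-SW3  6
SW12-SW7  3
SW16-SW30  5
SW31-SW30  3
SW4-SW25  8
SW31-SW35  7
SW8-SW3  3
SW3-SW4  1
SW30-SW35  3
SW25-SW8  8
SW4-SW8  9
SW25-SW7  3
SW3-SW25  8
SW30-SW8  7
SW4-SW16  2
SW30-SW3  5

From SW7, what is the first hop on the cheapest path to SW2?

Compare a few routes:
SW7 - SW12 - SW30 - SW2: 3+1+7 = 11
SW7 - SW12 - SW30 - SW4 - SW2: 3+1+5+7 = 16
SW7 - SW25 - SW16 - SW4 - SW2: 3+3+2+7 = 15
SW7 - SW25 - SW31 - SW30 - SW2: 3+2+3+7 = 15
The minimum is 11 ms via SW7 - SW12 - SW30 - SW2.
So from SW7 the first move is to SW12.

SW12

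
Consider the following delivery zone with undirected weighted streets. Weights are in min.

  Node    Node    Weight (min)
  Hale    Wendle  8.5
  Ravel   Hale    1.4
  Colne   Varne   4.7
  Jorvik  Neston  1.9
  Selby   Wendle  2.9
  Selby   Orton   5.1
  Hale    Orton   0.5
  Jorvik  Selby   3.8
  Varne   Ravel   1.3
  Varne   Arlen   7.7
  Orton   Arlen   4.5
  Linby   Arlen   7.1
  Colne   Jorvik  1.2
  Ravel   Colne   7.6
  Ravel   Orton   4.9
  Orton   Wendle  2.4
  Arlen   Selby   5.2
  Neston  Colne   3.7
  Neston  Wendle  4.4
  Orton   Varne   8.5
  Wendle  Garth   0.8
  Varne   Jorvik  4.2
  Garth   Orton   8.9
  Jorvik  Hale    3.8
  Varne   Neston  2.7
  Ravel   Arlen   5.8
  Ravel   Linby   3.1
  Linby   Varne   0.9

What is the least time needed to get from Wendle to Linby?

Candidate routes:
Wendle - Orton - Hale - Ravel - Varne - Linby: 2.4+0.5+1.4+1.3+0.9 = 6.5
Wendle - Neston - Varne - Linby: 4.4+2.7+0.9 = 8
Wendle - Orton - Ravel - Varne - Linby: 2.4+4.9+1.3+0.9 = 9.5
Wendle - Orton - Hale - Ravel - Linby: 2.4+0.5+1.4+3.1 = 7.4
The minimum is 6.5 min via Wendle - Orton - Hale - Ravel - Varne - Linby.

6.5 min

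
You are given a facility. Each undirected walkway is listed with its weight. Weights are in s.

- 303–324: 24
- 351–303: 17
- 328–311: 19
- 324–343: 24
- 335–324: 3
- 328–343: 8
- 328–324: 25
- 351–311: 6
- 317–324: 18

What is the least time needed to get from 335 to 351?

Enumerating some paths:
335 → 324 → 343 → 328 → 311 → 351: 3+24+8+19+6 = 60
335 → 324 → 328 → 311 → 351: 3+25+19+6 = 53
335 → 324 → 303 → 351: 3+24+17 = 44
Cheapest is 335 → 324 → 303 → 351 at 44 s.

44 s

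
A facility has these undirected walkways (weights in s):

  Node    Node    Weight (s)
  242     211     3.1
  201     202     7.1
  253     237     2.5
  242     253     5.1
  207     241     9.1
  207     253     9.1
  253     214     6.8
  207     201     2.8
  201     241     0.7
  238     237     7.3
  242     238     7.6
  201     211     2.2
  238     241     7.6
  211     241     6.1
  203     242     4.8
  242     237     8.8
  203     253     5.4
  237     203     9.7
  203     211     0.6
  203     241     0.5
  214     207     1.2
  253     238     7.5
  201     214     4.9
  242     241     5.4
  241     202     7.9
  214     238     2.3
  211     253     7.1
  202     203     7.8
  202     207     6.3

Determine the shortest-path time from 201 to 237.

9.1 s

Candidate routes:
201 - 241 - 203 - 253 - 237: 0.7+0.5+5.4+2.5 = 9.1
201 - 211 - 203 - 253 - 237: 2.2+0.6+5.4+2.5 = 10.7
The minimum is 9.1 s via 201 - 241 - 203 - 253 - 237.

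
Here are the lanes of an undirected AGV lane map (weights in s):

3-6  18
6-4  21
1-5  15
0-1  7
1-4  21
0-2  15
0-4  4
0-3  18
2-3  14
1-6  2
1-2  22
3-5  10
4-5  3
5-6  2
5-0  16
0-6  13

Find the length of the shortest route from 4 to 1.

Settle nodes by increasing distance from 4:
4: 0
5: 3  (via 4)
0: 4  (via 4)
6: 5  (via 5)
1: 7  (via 6)
Shortest route: 4–5–6–1 = 7 s.

7 s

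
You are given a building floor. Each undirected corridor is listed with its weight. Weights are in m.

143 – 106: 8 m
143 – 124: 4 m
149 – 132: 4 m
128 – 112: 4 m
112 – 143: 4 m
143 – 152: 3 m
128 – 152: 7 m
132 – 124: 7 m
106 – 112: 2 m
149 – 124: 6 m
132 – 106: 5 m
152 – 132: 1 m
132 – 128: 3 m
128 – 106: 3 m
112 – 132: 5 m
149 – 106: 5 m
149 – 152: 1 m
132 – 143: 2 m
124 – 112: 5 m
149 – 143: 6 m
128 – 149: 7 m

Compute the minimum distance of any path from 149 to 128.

5 m

Enumerating some paths:
149–128: 7 = 7
149–152–132–128: 1+1+3 = 5
149–106–128: 5+3 = 8
149–132–128: 4+3 = 7
The minimum is 5 m via 149–152–132–128.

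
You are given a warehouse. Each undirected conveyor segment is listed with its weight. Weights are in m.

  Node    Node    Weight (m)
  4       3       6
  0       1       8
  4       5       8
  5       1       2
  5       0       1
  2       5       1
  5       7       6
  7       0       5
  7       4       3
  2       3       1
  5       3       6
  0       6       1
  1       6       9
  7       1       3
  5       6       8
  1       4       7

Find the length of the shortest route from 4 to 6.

9 m

Settle nodes by increasing distance from 4:
4: 0
7: 3  (via 4)
1: 6  (via 7)
3: 6  (via 4)
2: 7  (via 3)
0: 8  (via 7)
5: 8  (via 4)
6: 9  (via 0)
Shortest route: 4–7–0–6 = 9 m.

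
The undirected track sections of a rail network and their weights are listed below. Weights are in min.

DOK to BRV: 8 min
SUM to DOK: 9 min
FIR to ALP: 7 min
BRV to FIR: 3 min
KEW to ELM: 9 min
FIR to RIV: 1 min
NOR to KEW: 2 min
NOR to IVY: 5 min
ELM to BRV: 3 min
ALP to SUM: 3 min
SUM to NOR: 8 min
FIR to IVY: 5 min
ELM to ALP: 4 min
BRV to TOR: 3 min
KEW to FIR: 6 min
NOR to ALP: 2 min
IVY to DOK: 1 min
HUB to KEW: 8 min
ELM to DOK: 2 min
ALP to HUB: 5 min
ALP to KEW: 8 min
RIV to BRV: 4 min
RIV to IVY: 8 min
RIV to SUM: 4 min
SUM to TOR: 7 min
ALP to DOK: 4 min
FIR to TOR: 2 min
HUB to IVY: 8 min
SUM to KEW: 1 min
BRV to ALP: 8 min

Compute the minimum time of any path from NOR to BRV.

Enumerating some paths:
NOR → ALP → ELM → BRV: 2+4+3 = 9
NOR → KEW → SUM → RIV → FIR → BRV: 2+1+4+1+3 = 11
NOR → ALP → BRV: 2+8 = 10
Cheapest is NOR → ALP → ELM → BRV at 9 min.

9 min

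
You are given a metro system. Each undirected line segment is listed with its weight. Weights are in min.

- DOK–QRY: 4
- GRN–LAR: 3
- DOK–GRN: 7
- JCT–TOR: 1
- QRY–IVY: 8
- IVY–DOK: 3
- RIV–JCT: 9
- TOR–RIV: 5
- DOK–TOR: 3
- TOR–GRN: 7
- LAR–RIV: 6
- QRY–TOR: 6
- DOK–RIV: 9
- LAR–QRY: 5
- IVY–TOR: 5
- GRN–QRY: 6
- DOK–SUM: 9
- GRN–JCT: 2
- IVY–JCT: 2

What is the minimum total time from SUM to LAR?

Running Dijkstra from SUM:
SUM: 0
DOK: 9  (via SUM)
TOR: 12  (via DOK)
IVY: 12  (via DOK)
JCT: 13  (via TOR)
QRY: 13  (via DOK)
GRN: 15  (via JCT)
RIV: 17  (via TOR)
LAR: 18  (via QRY)
Shortest route: SUM–DOK–QRY–LAR = 18 min.

18 min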